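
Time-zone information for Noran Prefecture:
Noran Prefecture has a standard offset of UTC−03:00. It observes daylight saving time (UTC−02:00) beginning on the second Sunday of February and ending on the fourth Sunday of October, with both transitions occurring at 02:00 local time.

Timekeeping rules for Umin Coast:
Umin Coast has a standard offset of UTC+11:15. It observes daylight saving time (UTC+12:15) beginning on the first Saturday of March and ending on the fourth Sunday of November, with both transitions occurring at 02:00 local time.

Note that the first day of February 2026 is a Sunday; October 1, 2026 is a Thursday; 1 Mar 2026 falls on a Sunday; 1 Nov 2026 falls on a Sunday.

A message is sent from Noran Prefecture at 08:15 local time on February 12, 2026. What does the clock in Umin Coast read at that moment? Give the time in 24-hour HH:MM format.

1 February 2026 is a Sunday, so the first Sunday is February 1 and the second is February 8.
1 October 2026 is a Thursday, so the first Sunday is October 4 and the fourth is October 25.
February 12, 2026 falls between 8 February and 25 October, so daylight saving is in effect and Noran Prefecture is at UTC−02:00.
08:15 Noran Prefecture + 2h = 10:15 UTC.
1 March 2026 is a Sunday, so the first Saturday is March 7.
1 November 2026 is a Sunday, so the first Sunday is November 1 and the fourth is November 22.
At the standard offset (UTC+11:15), 10:15 UTC + 11h15m = 21:30 Umin Coast standard time.
The standard-time date in Umin Coast, February 12, 2026, does not fall between 7 March and 22 November, so daylight saving is not in effect and Umin Coast is at UTC+11:15.
10:15 UTC + 11h15m = 21:30 Umin Coast.

21:30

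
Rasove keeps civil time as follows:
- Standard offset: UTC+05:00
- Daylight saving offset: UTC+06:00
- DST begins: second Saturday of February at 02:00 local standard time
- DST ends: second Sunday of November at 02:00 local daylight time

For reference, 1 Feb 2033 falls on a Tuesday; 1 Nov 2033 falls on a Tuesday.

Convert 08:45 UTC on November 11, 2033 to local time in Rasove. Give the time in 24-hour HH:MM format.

14:45

1 February 2033 is a Tuesday, so the first Saturday is February 5 and the second is February 12.
1 November 2033 is a Tuesday, so the first Sunday is November 6 and the second is November 13.
At the standard offset (UTC+05:00), 08:45 UTC + 5h = 13:45 Rasove standard time.
The standard-time date in Rasove, November 11, 2033, lies within the daylight-saving period (12 February – 13 November), so Rasove is on daylight time, UTC+06:00.
08:45 UTC + 6h = 14:45 local.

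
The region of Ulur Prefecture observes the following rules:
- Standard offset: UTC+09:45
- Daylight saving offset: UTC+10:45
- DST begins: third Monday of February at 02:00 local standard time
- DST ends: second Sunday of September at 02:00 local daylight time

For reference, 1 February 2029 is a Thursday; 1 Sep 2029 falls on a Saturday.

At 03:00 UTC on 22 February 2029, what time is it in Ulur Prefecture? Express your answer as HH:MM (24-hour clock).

13:45

1 February 2029 is a Thursday, so the first Monday is February 5 and the third is February 19.
1 September 2029 is a Saturday, so the first Sunday is September 2 and the second is September 9.
At the standard offset (UTC+09:45), 03:00 UTC + 9h45m = 12:45 Ulur Prefecture standard time.
The standard-time date in Ulur Prefecture, 22 February 2029, falls between 19 February and 9 September, so daylight saving is in effect and Ulur Prefecture is at UTC+10:45.
03:00 UTC + 10h45m = 13:45 local.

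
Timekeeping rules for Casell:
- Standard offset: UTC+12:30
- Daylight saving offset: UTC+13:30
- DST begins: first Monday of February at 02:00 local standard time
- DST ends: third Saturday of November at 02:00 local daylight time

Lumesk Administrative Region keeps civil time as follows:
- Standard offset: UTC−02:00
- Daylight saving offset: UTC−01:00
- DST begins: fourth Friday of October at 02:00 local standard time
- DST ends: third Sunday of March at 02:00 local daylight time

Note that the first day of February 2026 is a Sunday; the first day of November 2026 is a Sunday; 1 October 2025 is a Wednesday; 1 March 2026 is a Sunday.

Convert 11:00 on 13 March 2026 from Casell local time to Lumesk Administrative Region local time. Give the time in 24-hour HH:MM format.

20:30

1 February 2026 is a Sunday, so the first Monday is February 2.
1 November 2026 is a Sunday, so the first Saturday is November 7 and the third is November 21.
13 March 2026 lies within the daylight-saving period (2 February – 21 November), so Casell is on daylight time, UTC+13:30.
11:00 Casell − 13h30m = 21:30 UTC (rolling into the previous day, 12 March 2026).
1 October 2025 is a Wednesday, so the first Friday is October 3 and the fourth is October 24.
1 March 2026 is a Sunday, so the first Sunday is March 1 and the third is March 15.
At the standard offset (UTC−02:00), 21:30 UTC − 2h = 19:30 Lumesk Administrative Region standard time.
The standard-time date in Lumesk Administrative Region, 12 March 2026, falls between 24 October 2025 and 15 March 2026, so daylight saving is in effect and Lumesk Administrative Region is at UTC−01:00.
21:30 UTC − 1h = 20:30 Lumesk Administrative Region.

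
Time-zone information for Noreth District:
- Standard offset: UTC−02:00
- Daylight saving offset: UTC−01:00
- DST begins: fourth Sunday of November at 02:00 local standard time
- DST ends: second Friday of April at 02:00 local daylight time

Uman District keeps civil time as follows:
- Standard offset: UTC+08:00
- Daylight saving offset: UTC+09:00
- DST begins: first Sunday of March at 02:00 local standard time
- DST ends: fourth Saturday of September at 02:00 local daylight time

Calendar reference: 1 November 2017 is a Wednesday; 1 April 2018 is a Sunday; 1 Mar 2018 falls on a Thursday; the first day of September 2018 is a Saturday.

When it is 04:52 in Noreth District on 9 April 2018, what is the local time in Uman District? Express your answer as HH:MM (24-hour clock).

1 November 2017 is a Wednesday, so the first Sunday is November 5 and the fourth is November 26.
1 April 2018 is a Sunday, so the first Friday is April 6 and the second is April 13.
9 April 2018 falls between 26 November 2017 and 13 April 2018, so daylight saving is in effect and Noreth District is at UTC−01:00.
04:52 Noreth District + 1h = 05:52 UTC.
1 March 2018 is a Thursday, so the first Sunday is March 4.
1 September 2018 is a Saturday, so the first Saturday is September 1 and the fourth is September 22.
At the standard offset (UTC+08:00), 05:52 UTC + 8h = 13:52 Uman District standard time.
The standard-time date in Uman District, 9 April 2018, lies within the daylight-saving period (4 March – 22 September), so Uman District is on daylight time, UTC+09:00.
05:52 UTC + 9h = 14:52 Uman District.

14:52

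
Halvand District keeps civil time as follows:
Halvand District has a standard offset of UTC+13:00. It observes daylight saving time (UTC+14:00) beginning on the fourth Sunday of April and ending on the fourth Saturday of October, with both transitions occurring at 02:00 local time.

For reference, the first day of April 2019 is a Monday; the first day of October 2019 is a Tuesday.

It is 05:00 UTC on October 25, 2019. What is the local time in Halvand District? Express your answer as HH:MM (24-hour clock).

1 April 2019 is a Monday, so the first Sunday is April 7 and the fourth is April 28.
1 October 2019 is a Tuesday, so the first Saturday is October 5 and the fourth is October 26.
At the standard offset (UTC+13:00), 05:00 UTC + 13h = 18:00 Halvand District standard time.
The standard-time date in Halvand District, October 25, 2019, lies within the daylight-saving period (28 April – 26 October), so Halvand District is on daylight time, UTC+14:00.
05:00 UTC + 14h = 19:00 local.

19:00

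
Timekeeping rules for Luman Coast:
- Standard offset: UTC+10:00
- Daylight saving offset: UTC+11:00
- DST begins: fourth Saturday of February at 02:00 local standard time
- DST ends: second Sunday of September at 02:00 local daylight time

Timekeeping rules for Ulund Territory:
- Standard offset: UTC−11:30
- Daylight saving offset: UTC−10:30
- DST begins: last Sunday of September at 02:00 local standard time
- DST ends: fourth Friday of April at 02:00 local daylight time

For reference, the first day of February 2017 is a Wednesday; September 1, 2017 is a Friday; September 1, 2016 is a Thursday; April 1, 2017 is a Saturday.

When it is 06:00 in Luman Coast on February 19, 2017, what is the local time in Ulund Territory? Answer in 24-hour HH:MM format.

1 February 2017 is a Wednesday, so the first Saturday is February 4 and the fourth is February 25.
1 September 2017 is a Friday, so the first Sunday is September 3 and the second is September 10.
February 19, 2017 does not fall between 25 February and 10 September, so daylight saving is not in effect and Luman Coast is at UTC+10:00.
06:00 Luman Coast − 10h = 20:00 UTC (rolling into the previous day, 18 February 2017).
1 September 2016 is a Thursday, so Sundays fall on 4, 11, 18, 25; the last is September 25.
1 April 2017 is a Saturday, so the first Friday is April 7 and the fourth is April 28.
At the standard offset (UTC−11:30), 20:00 UTC − 11h30m = 08:30 Ulund Territory standard time.
Daylight saving runs 25 September 2016 – 28 April 2017; the standard-time date in Ulund Territory, February 18, 2017, is inside that window, so Ulund Territory is at UTC−10:30.
20:00 UTC − 10h30m = 09:30 Ulund Territory.

09:30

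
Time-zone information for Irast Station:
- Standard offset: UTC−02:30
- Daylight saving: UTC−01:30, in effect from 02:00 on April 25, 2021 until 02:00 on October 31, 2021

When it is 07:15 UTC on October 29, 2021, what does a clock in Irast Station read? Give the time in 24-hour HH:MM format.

05:45

At the standard offset (UTC−02:30), 07:15 UTC − 2h30m = 04:45 Irast Station standard time.
The standard-time date in Irast Station, October 29, 2021, falls between 25 April and 31 October, so daylight saving is in effect and Irast Station is at UTC−01:30.
07:15 UTC − 1h30m = 05:45 local.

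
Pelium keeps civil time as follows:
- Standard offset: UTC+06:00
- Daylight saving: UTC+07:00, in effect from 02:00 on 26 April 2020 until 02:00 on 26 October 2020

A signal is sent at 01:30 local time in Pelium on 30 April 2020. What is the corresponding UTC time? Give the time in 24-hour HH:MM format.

30 April 2020 falls between 26 April and 26 October, so daylight saving is in effect and Pelium is at UTC+07:00.
01:30 local − 7h = 18:30 UTC (rolling into the previous day, 29 April 2020).

18:30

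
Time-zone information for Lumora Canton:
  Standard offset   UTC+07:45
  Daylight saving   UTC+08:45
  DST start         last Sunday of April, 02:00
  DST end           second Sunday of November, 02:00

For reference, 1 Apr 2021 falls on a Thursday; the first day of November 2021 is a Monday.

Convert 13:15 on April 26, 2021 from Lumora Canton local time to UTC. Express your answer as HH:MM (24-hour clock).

1 April 2021 is a Thursday, so Sundays fall on 4, 11, 18, 25; the last is April 25.
1 November 2021 is a Monday, so the first Sunday is November 7 and the second is November 14.
Daylight saving runs 25 April – 14 November; April 26, 2021 is inside that window, so Lumora Canton is at UTC+08:45.
13:15 local − 8h45m = 04:30 UTC.

04:30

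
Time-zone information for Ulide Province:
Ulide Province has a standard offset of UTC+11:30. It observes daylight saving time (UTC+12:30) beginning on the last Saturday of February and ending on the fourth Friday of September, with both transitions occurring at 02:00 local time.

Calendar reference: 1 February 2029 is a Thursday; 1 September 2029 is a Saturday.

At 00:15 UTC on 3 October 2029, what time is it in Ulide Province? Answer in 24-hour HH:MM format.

11:45

1 February 2029 is a Thursday, so Saturdays fall on 3, 10, 17, 24; the last is February 24.
1 September 2029 is a Saturday, so the first Friday is September 7 and the fourth is September 28.
At the standard offset (UTC+11:30), 00:15 UTC + 11h30m = 11:45 Ulide Province standard time.
Daylight saving runs 24 February – 28 September; the standard-time date in Ulide Province, 3 October 2029, is outside that window, so Ulide Province is on standard time at UTC+11:30.
00:15 UTC + 11h30m = 11:45 local.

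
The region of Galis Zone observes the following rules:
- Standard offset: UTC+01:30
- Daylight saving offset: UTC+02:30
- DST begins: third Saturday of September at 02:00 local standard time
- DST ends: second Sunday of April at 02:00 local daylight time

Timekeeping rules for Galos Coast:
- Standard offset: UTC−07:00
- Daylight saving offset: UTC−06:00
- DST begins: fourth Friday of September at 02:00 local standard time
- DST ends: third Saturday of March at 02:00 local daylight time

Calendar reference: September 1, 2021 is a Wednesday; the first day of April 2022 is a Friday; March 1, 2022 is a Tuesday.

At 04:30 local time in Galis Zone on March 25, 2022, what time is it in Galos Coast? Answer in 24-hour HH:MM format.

1 September 2021 is a Wednesday, so the first Saturday is September 4 and the third is September 18.
1 April 2022 is a Friday, so the first Sunday is April 3 and the second is April 10.
March 25, 2022 lies within the daylight-saving period (18 September 2021 – 10 April 2022), so Galis Zone is on daylight time, UTC+02:30.
04:30 Galis Zone − 2h30m = 02:00 UTC.
1 September 2021 is a Wednesday, so the first Friday is September 3 and the fourth is September 24.
1 March 2022 is a Tuesday, so the first Saturday is March 5 and the third is March 19.
At the standard offset (UTC−07:00), 02:00 UTC − 7h = 19:00 Galos Coast standard time (rolling into the previous day, 24 March 2022).
The standard-time date in Galos Coast, March 24, 2022, is outside the daylight-saving period (24 September 2021 – 19 March 2022), so Galos Coast is on standard time, UTC−07:00.
02:00 UTC − 7h = 19:00 Galos Coast (rolling into the previous day, 24 March 2022).

19:00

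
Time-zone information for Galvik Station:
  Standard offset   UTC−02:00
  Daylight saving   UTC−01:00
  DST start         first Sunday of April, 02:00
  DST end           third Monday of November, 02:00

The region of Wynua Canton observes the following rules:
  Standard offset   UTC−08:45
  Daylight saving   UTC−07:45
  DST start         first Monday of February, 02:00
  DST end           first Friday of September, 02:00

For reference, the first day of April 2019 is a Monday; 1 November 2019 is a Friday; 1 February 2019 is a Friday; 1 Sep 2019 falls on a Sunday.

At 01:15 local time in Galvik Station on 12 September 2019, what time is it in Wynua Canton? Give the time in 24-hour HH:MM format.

1 April 2019 is a Monday, so the first Sunday is April 7.
1 November 2019 is a Friday, so the first Monday is November 4 and the third is November 18.
12 September 2019 lies within the daylight-saving period (7 April – 18 November), so Galvik Station is on daylight time, UTC−01:00.
01:15 Galvik Station + 1h = 02:15 UTC.
1 February 2019 is a Friday, so the first Monday is February 4.
1 September 2019 is a Sunday, so the first Friday is September 6.
At the standard offset (UTC−08:45), 02:15 UTC − 8h45m = 17:30 Wynua Canton standard time (rolling into the previous day, 11 September 2019).
Daylight saving runs 4 February – 6 September; the standard-time date in Wynua Canton, 11 September 2019, is outside that window, so Wynua Canton is on standard time at UTC−08:45.
02:15 UTC − 8h45m = 17:30 Wynua Canton (rolling into the previous day, 11 September 2019).

17:30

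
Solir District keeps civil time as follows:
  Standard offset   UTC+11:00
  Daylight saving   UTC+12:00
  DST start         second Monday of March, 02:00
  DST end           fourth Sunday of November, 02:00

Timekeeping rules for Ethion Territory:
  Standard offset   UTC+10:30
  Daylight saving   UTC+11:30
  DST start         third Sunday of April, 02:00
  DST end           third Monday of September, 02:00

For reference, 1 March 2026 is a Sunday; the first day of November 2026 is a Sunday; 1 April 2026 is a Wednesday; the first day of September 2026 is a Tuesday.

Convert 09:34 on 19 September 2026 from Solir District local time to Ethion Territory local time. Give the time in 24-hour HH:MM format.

09:04

1 March 2026 is a Sunday, so the first Monday is March 2 and the second is March 9.
1 November 2026 is a Sunday, so the first Sunday is November 1 and the fourth is November 22.
19 September 2026 lies within the daylight-saving period (9 March – 22 November), so Solir District is on daylight time, UTC+12:00.
09:34 Solir District − 12h = 21:34 UTC (rolling into the previous day, 18 September 2026).
1 April 2026 is a Wednesday, so the first Sunday is April 5 and the third is April 19.
1 September 2026 is a Tuesday, so the first Monday is September 7 and the third is September 21.
At the standard offset (UTC+10:30), 21:34 UTC + 10h30m = 08:04 Ethion Territory standard time (rolling into the next day, 19 September 2026).
The standard-time date in Ethion Territory, 19 September 2026, lies within the daylight-saving period (19 April – 21 September), so Ethion Territory is on daylight time, UTC+11:30.
21:34 UTC + 11h30m = 09:04 Ethion Territory (rolling into the next day, 19 September 2026).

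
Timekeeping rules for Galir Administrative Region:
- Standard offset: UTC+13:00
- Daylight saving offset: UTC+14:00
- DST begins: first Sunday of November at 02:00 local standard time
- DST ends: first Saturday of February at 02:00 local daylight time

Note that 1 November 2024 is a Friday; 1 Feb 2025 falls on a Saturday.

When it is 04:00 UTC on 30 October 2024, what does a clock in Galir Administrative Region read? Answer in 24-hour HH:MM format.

17:00

1 November 2024 is a Friday, so the first Sunday is November 3.
1 February 2025 is a Saturday, so the first Saturday is February 1.
At the standard offset (UTC+13:00), 04:00 UTC + 13h = 17:00 Galir Administrative Region standard time.
The standard-time date in Galir Administrative Region, 30 October 2024, is outside the daylight-saving period (3 November 2024 – 1 February 2025), so Galir Administrative Region is on standard time, UTC+13:00.
04:00 UTC + 13h = 17:00 local.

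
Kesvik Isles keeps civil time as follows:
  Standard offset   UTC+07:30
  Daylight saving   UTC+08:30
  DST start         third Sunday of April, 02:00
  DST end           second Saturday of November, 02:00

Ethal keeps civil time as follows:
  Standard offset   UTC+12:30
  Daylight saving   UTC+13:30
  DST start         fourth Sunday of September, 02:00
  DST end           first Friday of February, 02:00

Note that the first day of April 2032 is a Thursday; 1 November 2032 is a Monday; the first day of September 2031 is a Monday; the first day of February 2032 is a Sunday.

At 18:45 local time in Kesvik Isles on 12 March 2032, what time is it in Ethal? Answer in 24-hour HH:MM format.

23:45

1 April 2032 is a Thursday, so the first Sunday is April 4 and the third is April 18.
1 November 2032 is a Monday, so the first Saturday is November 6 and the second is November 13.
12 March 2032 does not fall between 18 April and 13 November, so daylight saving is not in effect and Kesvik Isles is at UTC+07:30.
18:45 Kesvik Isles − 7h30m = 11:15 UTC.
1 September 2031 is a Monday, so the first Sunday is September 7 and the fourth is September 28.
1 February 2032 is a Sunday, so the first Friday is February 6.
At the standard offset (UTC+12:30), 11:15 UTC + 12h30m = 23:45 Ethal standard time.
The standard-time date in Ethal, 12 March 2032, is outside the daylight-saving period (28 September 2031 – 6 February 2032), so Ethal is on standard time, UTC+12:30.
11:15 UTC + 12h30m = 23:45 Ethal.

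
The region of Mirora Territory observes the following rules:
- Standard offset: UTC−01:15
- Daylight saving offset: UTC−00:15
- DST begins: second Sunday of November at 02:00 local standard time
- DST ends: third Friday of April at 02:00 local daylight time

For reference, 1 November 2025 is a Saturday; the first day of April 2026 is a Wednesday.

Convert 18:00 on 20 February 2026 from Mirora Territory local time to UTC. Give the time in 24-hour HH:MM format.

18:15

1 November 2025 is a Saturday, so the first Sunday is November 2 and the second is November 9.
1 April 2026 is a Wednesday, so the first Friday is April 3 and the third is April 17.
Daylight saving runs 9 November 2025 – 17 April 2026; 20 February 2026 is inside that window, so Mirora Territory is at UTC−00:15.
18:00 local + 0h15m = 18:15 UTC.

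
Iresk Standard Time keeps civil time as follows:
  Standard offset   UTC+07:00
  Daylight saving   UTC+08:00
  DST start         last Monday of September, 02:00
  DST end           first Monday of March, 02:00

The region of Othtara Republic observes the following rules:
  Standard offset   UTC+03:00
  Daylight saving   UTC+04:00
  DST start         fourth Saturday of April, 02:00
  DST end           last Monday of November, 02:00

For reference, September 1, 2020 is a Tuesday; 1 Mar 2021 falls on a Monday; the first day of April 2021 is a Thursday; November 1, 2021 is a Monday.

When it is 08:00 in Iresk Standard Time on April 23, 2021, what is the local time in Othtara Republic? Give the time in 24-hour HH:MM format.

04:00

1 September 2020 is a Tuesday, so Mondays fall on 7, 14, 21, 28; the last is September 28.
1 March 2021 is a Monday, so the first Monday is March 1.
April 23, 2021 does not fall between 28 September 2020 and 1 March 2021, so daylight saving is not in effect and Iresk Standard Time is at UTC+07:00.
08:00 Iresk Standard Time − 7h = 01:00 UTC.
1 April 2021 is a Thursday, so the first Saturday is April 3 and the fourth is April 24.
1 November 2021 is a Monday, so Mondays fall on 1, 8, 15, 22, 29; the last is November 29.
At the standard offset (UTC+03:00), 01:00 UTC + 3h = 04:00 Othtara Republic standard time.
Daylight saving runs 24 April – 29 November; the standard-time date in Othtara Republic, April 23, 2021, is outside that window, so Othtara Republic is on standard time at UTC+03:00.
01:00 UTC + 3h = 04:00 Othtara Republic.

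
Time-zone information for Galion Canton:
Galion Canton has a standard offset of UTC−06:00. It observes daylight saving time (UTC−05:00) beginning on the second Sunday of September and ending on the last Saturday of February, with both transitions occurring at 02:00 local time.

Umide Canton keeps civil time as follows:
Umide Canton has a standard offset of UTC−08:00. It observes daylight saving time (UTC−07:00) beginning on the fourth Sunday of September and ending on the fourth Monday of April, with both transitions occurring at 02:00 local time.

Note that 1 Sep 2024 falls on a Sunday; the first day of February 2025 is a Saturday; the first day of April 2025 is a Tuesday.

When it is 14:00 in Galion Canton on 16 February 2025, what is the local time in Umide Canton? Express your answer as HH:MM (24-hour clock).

1 September 2024 is a Sunday, so the first Sunday is September 1 and the second is September 8.
1 February 2025 is a Saturday, so Saturdays fall on 1, 8, 15, 22; the last is February 22.
16 February 2025 lies within the daylight-saving period (8 September 2024 – 22 February 2025), so Galion Canton is on daylight time, UTC−05:00.
14:00 Galion Canton + 5h = 19:00 UTC.
1 September 2024 is a Sunday, so the first Sunday is September 1 and the fourth is September 22.
1 April 2025 is a Tuesday, so the first Monday is April 7 and the fourth is April 28.
At the standard offset (UTC−08:00), 19:00 UTC − 8h = 11:00 Umide Canton standard time.
The standard-time date in Umide Canton, 16 February 2025, lies within the daylight-saving period (22 September 2024 – 28 April 2025), so Umide Canton is on daylight time, UTC−07:00.
19:00 UTC − 7h = 12:00 Umide Canton.

12:00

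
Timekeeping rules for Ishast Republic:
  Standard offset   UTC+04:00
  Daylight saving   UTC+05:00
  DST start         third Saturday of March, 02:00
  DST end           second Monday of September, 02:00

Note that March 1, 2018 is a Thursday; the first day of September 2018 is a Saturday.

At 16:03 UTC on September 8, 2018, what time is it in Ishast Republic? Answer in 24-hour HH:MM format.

21:03

1 March 2018 is a Thursday, so the first Saturday is March 3 and the third is March 17.
1 September 2018 is a Saturday, so the first Monday is September 3 and the second is September 10.
At the standard offset (UTC+04:00), 16:03 UTC + 4h = 20:03 Ishast Republic standard time.
The standard-time date in Ishast Republic, September 8, 2018, falls between 17 March and 10 September, so daylight saving is in effect and Ishast Republic is at UTC+05:00.
16:03 UTC + 5h = 21:03 local.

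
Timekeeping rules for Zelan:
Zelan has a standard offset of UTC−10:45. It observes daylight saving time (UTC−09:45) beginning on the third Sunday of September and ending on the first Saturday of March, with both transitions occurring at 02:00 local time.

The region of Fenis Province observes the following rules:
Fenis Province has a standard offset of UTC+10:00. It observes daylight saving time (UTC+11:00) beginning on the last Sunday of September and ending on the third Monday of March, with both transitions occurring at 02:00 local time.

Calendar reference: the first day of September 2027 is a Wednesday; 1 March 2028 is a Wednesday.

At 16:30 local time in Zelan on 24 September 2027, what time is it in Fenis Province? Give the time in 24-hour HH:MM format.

12:15

1 September 2027 is a Wednesday, so the first Sunday is September 5 and the third is September 19.
1 March 2028 is a Wednesday, so the first Saturday is March 4.
Daylight saving runs 19 September 2027 – 4 March 2028; 24 September 2027 is inside that window, so Zelan is at UTC−09:45.
16:30 Zelan + 9h45m = 02:15 UTC (rolling into the next day, 25 September 2027).
1 September 2027 is a Wednesday, so Sundays fall on 5, 12, 19, 26; the last is September 26.
1 March 2028 is a Wednesday, so the first Monday is March 6 and the third is March 20.
At the standard offset (UTC+10:00), 02:15 UTC + 10h = 12:15 Fenis Province standard time.
The standard-time date in Fenis Province, 25 September 2027, is outside the daylight-saving period (26 September 2027 – 20 March 2028), so Fenis Province is on standard time, UTC+10:00.
02:15 UTC + 10h = 12:15 Fenis Province.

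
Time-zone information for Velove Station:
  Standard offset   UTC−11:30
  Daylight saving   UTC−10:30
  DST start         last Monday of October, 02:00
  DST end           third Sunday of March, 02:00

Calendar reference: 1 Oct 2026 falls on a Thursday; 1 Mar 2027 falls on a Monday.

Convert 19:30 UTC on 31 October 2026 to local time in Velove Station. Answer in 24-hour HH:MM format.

1 October 2026 is a Thursday, so Mondays fall on 5, 12, 19, 26; the last is October 26.
1 March 2027 is a Monday, so the first Sunday is March 7 and the third is March 21.
At the standard offset (UTC−11:30), 19:30 UTC − 11h30m = 08:00 Velove Station standard time.
The standard-time date in Velove Station, 31 October 2026, falls between 26 October 2026 and 21 March 2027, so daylight saving is in effect and Velove Station is at UTC−10:30.
19:30 UTC − 10h30m = 09:00 local.

09:00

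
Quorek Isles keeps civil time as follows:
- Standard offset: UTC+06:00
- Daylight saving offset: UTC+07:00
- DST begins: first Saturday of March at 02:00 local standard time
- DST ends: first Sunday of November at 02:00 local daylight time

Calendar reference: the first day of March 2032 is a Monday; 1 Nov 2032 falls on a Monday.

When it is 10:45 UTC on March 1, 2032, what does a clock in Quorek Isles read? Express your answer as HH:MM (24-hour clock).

16:45

1 March 2032 is a Monday, so the first Saturday is March 6.
1 November 2032 is a Monday, so the first Sunday is November 7.
At the standard offset (UTC+06:00), 10:45 UTC + 6h = 16:45 Quorek Isles standard time.
The standard-time date in Quorek Isles, March 1, 2032, is outside the daylight-saving period (6 March – 7 November), so Quorek Isles is on standard time, UTC+06:00.
10:45 UTC + 6h = 16:45 local.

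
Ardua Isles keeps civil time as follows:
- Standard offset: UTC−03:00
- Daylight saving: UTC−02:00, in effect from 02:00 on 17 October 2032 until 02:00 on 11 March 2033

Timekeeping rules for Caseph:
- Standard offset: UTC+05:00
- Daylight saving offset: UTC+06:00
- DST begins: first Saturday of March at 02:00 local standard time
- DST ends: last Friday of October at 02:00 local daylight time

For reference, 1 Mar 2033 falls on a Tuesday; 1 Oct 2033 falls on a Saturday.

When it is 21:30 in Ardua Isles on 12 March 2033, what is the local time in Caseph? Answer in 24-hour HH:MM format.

06:30

Daylight saving runs 17 October 2032 – 11 March 2033; 12 March 2033 is outside that window, so Ardua Isles is on standard time at UTC−03:00.
21:30 Ardua Isles + 3h = 00:30 UTC (rolling into the next day, 13 March 2033).
1 March 2033 is a Tuesday, so the first Saturday is March 5.
1 October 2033 is a Saturday, so Fridays fall on 7, 14, 21, 28; the last is October 28.
At the standard offset (UTC+05:00), 00:30 UTC + 5h = 05:30 Caseph standard time.
Daylight saving runs 5 March – 28 October; the standard-time date in Caseph, 13 March 2033, is inside that window, so Caseph is at UTC+06:00.
00:30 UTC + 6h = 06:30 Caseph.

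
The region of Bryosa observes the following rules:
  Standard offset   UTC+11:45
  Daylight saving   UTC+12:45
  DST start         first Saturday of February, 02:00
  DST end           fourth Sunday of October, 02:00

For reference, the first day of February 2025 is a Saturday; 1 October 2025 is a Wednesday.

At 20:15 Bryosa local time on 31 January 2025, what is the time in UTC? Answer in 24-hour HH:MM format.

1 February 2025 is a Saturday, so the first Saturday is February 1.
1 October 2025 is a Wednesday, so the first Sunday is October 5 and the fourth is October 26.
31 January 2025 is outside the daylight-saving period (1 February – 26 October), so Bryosa is on standard time, UTC+11:45.
20:15 local − 11h45m = 08:30 UTC.

08:30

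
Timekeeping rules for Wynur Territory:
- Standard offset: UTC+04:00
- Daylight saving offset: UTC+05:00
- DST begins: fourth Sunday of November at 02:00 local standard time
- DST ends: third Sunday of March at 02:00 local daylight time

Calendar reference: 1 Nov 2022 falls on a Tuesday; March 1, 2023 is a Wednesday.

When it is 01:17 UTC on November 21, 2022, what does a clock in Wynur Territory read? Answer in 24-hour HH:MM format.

05:17

1 November 2022 is a Tuesday, so the first Sunday is November 6 and the fourth is November 27.
1 March 2023 is a Wednesday, so the first Sunday is March 5 and the third is March 19.
At the standard offset (UTC+04:00), 01:17 UTC + 4h = 05:17 Wynur Territory standard time.
The standard-time date in Wynur Territory, November 21, 2022, is outside the daylight-saving period (27 November 2022 – 19 March 2023), so Wynur Territory is on standard time, UTC+04:00.
01:17 UTC + 4h = 05:17 local.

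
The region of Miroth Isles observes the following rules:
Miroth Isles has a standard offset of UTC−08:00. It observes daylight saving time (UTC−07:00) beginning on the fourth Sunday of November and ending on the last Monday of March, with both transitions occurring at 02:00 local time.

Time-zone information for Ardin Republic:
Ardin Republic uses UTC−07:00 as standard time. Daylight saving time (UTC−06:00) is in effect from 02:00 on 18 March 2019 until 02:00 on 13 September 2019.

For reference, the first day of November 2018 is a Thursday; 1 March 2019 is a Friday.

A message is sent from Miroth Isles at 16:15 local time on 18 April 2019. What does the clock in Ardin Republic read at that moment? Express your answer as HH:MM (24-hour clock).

1 November 2018 is a Thursday, so the first Sunday is November 4 and the fourth is November 25.
1 March 2019 is a Friday, so Mondays fall on 4, 11, 18, 25; the last is March 25.
Daylight saving runs 25 November 2018 – 25 March 2019; 18 April 2019 is outside that window, so Miroth Isles is on standard time at UTC−08:00.
16:15 Miroth Isles + 8h = 00:15 UTC (rolling into the next day, 19 April 2019).
At the standard offset (UTC−07:00), 00:15 UTC − 7h = 17:15 Ardin Republic standard time (rolling into the previous day, 18 April 2019).
The standard-time date in Ardin Republic, 18 April 2019, falls between 18 March and 13 September, so daylight saving is in effect and Ardin Republic is at UTC−06:00.
00:15 UTC − 6h = 18:15 Ardin Republic (rolling into the previous day, 18 April 2019).

18:15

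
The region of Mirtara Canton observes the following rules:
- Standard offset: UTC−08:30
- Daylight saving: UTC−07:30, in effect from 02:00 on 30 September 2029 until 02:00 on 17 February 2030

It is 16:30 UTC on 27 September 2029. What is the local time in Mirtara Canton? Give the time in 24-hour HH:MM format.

08:00

At the standard offset (UTC−08:30), 16:30 UTC − 8h30m = 08:00 Mirtara Canton standard time.
The standard-time date in Mirtara Canton, 27 September 2029, is outside the daylight-saving period (30 September 2029 – 17 February 2030), so Mirtara Canton is on standard time, UTC−08:30.
16:30 UTC − 8h30m = 08:00 local.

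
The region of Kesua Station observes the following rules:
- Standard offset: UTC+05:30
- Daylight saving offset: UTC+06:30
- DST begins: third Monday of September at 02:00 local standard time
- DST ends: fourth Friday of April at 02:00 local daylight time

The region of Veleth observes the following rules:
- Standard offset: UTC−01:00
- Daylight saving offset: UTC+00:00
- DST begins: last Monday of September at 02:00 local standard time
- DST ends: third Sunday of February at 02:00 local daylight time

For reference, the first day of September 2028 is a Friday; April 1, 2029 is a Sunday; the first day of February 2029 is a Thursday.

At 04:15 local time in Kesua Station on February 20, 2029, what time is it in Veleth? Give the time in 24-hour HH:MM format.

1 September 2028 is a Friday, so the first Monday is September 4 and the third is September 18.
1 April 2029 is a Sunday, so the first Friday is April 6 and the fourth is April 27.
February 20, 2029 falls between 18 September 2028 and 27 April 2029, so daylight saving is in effect and Kesua Station is at UTC+06:30.
04:15 Kesua Station − 6h30m = 21:45 UTC (rolling into the previous day, 19 February 2029).
1 September 2028 is a Friday, so Mondays fall on 4, 11, 18, 25; the last is September 25.
1 February 2029 is a Thursday, so the first Sunday is February 4 and the third is February 18.
At the standard offset (UTC−01:00), 21:45 UTC − 1h = 20:45 Veleth standard time.
Daylight saving runs 25 September 2028 – 18 February 2029; the standard-time date in Veleth, February 19, 2029, is outside that window, so Veleth is on standard time at UTC−01:00.
21:45 UTC − 1h = 20:45 Veleth.

20:45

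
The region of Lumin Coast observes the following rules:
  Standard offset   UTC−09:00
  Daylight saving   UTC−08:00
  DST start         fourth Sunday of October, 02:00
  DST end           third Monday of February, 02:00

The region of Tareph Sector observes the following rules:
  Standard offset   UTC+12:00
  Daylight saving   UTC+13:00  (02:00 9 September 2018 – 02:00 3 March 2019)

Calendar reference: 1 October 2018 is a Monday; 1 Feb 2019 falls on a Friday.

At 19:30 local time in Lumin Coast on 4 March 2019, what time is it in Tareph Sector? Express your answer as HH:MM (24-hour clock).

1 October 2018 is a Monday, so the first Sunday is October 7 and the fourth is October 28.
1 February 2019 is a Friday, so the first Monday is February 4 and the third is February 18.
4 March 2019 is outside the daylight-saving period (28 October 2018 – 18 February 2019), so Lumin Coast is on standard time, UTC−09:00.
19:30 Lumin Coast + 9h = 04:30 UTC (rolling into the next day, 5 March 2019).
At the standard offset (UTC+12:00), 04:30 UTC + 12h = 16:30 Tareph Sector standard time.
Daylight saving runs 9 September 2018 – 3 March 2019; the standard-time date in Tareph Sector, 5 March 2019, is outside that window, so Tareph Sector is on standard time at UTC+12:00.
04:30 UTC + 12h = 16:30 Tareph Sector.

16:30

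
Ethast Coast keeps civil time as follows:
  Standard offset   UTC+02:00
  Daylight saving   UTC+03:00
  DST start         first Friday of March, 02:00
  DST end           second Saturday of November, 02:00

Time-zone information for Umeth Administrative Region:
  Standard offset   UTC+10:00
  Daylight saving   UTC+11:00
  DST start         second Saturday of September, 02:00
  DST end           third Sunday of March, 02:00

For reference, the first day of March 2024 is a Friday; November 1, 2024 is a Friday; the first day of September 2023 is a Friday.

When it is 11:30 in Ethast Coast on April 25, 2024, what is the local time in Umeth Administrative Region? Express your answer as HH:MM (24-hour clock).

18:30

1 March 2024 is a Friday, so the first Friday is March 1.
1 November 2024 is a Friday, so the first Saturday is November 2 and the second is November 9.
Daylight saving runs 1 March – 9 November; April 25, 2024 is inside that window, so Ethast Coast is at UTC+03:00.
11:30 Ethast Coast − 3h = 08:30 UTC.
1 September 2023 is a Friday, so the first Saturday is September 2 and the second is September 9.
1 March 2024 is a Friday, so the first Sunday is March 3 and the third is March 17.
At the standard offset (UTC+10:00), 08:30 UTC + 10h = 18:30 Umeth Administrative Region standard time.
Daylight saving runs 9 September 2023 – 17 March 2024; the standard-time date in Umeth Administrative Region, April 25, 2024, is outside that window, so Umeth Administrative Region is on standard time at UTC+10:00.
08:30 UTC + 10h = 18:30 Umeth Administrative Region.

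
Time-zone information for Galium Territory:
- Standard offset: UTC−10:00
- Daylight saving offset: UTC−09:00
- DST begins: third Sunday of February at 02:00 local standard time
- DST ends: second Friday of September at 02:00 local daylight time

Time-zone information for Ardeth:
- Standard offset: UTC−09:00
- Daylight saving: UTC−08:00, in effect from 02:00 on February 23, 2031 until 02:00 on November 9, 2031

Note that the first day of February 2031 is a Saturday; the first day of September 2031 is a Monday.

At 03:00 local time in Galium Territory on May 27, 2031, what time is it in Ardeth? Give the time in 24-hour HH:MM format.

1 February 2031 is a Saturday, so the first Sunday is February 2 and the third is February 16.
1 September 2031 is a Monday, so the first Friday is September 5 and the second is September 12.
May 27, 2031 lies within the daylight-saving period (16 February – 12 September), so Galium Territory is on daylight time, UTC−09:00.
03:00 Galium Territory + 9h = 12:00 UTC.
At the standard offset (UTC−09:00), 12:00 UTC − 9h = 03:00 Ardeth standard time.
Daylight saving runs 23 February – 9 November; the standard-time date in Ardeth, May 27, 2031, is inside that window, so Ardeth is at UTC−08:00.
12:00 UTC − 8h = 04:00 Ardeth.

04:00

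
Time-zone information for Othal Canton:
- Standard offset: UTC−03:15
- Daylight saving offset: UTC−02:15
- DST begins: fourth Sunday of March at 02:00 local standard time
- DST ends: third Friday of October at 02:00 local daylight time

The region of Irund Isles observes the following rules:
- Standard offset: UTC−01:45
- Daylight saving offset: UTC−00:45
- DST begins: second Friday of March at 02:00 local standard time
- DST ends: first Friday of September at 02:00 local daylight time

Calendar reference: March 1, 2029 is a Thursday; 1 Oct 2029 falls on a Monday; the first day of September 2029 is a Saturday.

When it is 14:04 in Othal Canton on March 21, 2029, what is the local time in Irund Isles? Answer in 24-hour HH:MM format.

16:34

1 March 2029 is a Thursday, so the first Sunday is March 4 and the fourth is March 25.
1 October 2029 is a Monday, so the first Friday is October 5 and the third is October 19.
March 21, 2029 is outside the daylight-saving period (25 March – 19 October), so Othal Canton is on standard time, UTC−03:15.
14:04 Othal Canton + 3h15m = 17:19 UTC.
1 March 2029 is a Thursday, so the first Friday is March 2 and the second is March 9.
1 September 2029 is a Saturday, so the first Friday is September 7.
At the standard offset (UTC−01:45), 17:19 UTC − 1h45m = 15:34 Irund Isles standard time.
The standard-time date in Irund Isles, March 21, 2029, falls between 9 March and 7 September, so daylight saving is in effect and Irund Isles is at UTC−00:45.
17:19 UTC − 0h45m = 16:34 Irund Isles.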